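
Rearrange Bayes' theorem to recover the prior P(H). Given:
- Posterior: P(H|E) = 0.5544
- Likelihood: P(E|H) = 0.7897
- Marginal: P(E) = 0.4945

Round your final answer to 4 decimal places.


From Bayes' theorem: P(H|E) = P(E|H) × P(H) / P(E)

Rearranging for P(H):
P(H) = P(H|E) × P(E) / P(E|H)
     = 0.5544 × 0.4945 / 0.7897
     = 0.27415080 / 0.7897
     = 0.3472


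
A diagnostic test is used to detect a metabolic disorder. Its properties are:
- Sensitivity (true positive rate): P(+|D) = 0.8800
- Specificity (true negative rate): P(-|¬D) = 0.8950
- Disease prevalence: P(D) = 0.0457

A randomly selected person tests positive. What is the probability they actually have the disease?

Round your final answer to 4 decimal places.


Let D = has disease, + = positive test

Given:
- P(D) = 0.0457 (prevalence)
- P(+|D) = 0.8800 (sensitivity)
- P(-|¬D) = 0.8950 (specificity)
- P(+|¬D) = 0.1050 (false positive rate = 1 - specificity)

Step 1: Find P(+)
P(+) = P(+|D)P(D) + P(+|¬D)P(¬D)
     = 0.8800 × 0.0457 + 0.1050 × 0.9543
     = 0.04021600 + 0.10020150
     = 0.14041750

Step 2: Apply Bayes' theorem for P(D|+)
P(D|+) = P(+|D)P(D) / P(+)
       = 0.04021600 / 0.14041750
       = 0.2864


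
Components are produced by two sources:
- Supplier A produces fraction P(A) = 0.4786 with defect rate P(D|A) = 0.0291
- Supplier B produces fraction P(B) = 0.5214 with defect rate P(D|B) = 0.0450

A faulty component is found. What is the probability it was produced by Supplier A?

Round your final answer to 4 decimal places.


Let A = from Supplier A, D = faulty

Given:
- P(A) = 0.4786, P(B) = 0.5214
- P(D|A) = 0.0291, P(D|B) = 0.0450

Step 1: Find P(D)
P(D) = P(D|A)P(A) + P(D|B)P(B)
     = 0.0291 × 0.4786 + 0.0450 × 0.5214
     = 0.01392726 + 0.02346300
     = 0.03739026

Step 2: Apply Bayes' theorem
P(A|D) = P(D|A)P(A) / P(D)
       = 0.01392726 / 0.03739026
       = 0.3725


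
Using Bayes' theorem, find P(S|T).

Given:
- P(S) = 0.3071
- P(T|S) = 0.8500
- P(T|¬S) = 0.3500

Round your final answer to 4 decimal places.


Bayes' theorem: P(S|T) = P(T|S) × P(S) / P(T)

Step 1: Calculate P(T) using law of total probability
P(T) = P(T|S)P(S) + P(T|¬S)P(¬S)
     = 0.8500 × 0.3071 + 0.3500 × 0.6929
     = 0.26103500 + 0.24251500
     = 0.50355000

Step 2: Apply Bayes' theorem
P(S|T) = P(T|S) × P(S) / P(T)
       = 0.26103500 / 0.50355000
       = 0.5184


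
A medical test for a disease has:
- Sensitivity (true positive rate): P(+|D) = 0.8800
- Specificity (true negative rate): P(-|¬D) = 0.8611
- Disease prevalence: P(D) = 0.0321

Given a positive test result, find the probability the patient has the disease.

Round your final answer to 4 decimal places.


Let D = has disease, + = positive test

Given:
- P(D) = 0.0321 (prevalence)
- P(+|D) = 0.8800 (sensitivity)
- P(-|¬D) = 0.8611 (specificity)
- P(+|¬D) = 0.1389 (false positive rate = 1 - specificity)

Step 1: Find P(+)
P(+) = P(+|D)P(D) + P(+|¬D)P(¬D)
     = 0.8800 × 0.0321 + 0.1389 × 0.9679
     = 0.02824800 + 0.13444131
     = 0.16268931

Step 2: Apply Bayes' theorem for P(D|+)
P(D|+) = P(+|D)P(D) / P(+)
       = 0.02824800 / 0.16268931
       = 0.1736


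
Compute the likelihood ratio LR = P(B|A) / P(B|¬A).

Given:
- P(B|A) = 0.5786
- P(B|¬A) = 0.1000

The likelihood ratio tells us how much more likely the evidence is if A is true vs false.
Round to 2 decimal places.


Likelihood Ratio (LR) = P(B|A) / P(B|¬A)

LR = 0.5786 / 0.1000
   = 5.79

The evidence is 5.79 times more likely if A is true than if A is false.
Since LR > 1, the evidence supports A over ¬A.


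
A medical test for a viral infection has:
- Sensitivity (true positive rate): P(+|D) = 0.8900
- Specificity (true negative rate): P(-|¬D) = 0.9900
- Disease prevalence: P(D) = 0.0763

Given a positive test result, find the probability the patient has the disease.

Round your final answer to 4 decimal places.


Let D = has disease, + = positive test

Given:
- P(D) = 0.0763 (prevalence)
- P(+|D) = 0.8900 (sensitivity)
- P(-|¬D) = 0.9900 (specificity)
- P(+|¬D) = 0.0100 (false positive rate = 1 - specificity)

Step 1: Find P(+)
P(+) = P(+|D)P(D) + P(+|¬D)P(¬D)
     = 0.8900 × 0.0763 + 0.0100 × 0.9237
     = 0.06790700 + 0.00923700
     = 0.07714400

Step 2: Apply Bayes' theorem for P(D|+)
P(D|+) = P(+|D)P(D) / P(+)
       = 0.06790700 / 0.07714400
       = 0.8803


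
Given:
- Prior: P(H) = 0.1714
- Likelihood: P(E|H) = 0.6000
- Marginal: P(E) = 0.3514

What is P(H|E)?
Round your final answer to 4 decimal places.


Using Bayes' theorem:

P(H|E) = P(E|H) × P(H) / P(E)
       = 0.6000 × 0.1714 / 0.3514
       = 0.10284000 / 0.3514
       = 0.2927

The evidence strengthens our belief in H.
Prior: 0.1714 → Posterior: 0.2927


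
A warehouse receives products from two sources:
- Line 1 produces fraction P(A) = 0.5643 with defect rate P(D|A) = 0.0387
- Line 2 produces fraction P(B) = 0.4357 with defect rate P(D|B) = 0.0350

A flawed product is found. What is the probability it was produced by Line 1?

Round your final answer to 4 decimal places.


Let A = from Line 1, D = flawed

Given:
- P(A) = 0.5643, P(B) = 0.4357
- P(D|A) = 0.0387, P(D|B) = 0.0350

Step 1: Find P(D)
P(D) = P(D|A)P(A) + P(D|B)P(B)
     = 0.0387 × 0.5643 + 0.0350 × 0.4357
     = 0.02183841 + 0.01524950
     = 0.03708791

Step 2: Apply Bayes' theorem
P(A|D) = P(D|A)P(A) / P(D)
       = 0.02183841 / 0.03708791
       = 0.5888


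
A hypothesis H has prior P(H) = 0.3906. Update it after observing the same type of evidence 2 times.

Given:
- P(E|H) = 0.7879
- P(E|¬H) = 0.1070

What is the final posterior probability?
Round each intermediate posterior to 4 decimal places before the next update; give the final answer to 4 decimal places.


Sequential Bayesian updating:

Initial prior: P(H) = 0.3906

Update 1:
  P(E) = 0.7879 × 0.3906 + 0.1070 × 0.6094 = 0.30775374 + 0.06520580 = 0.37295954
  P(H|E) = 0.30775374 / 0.37295954 = 0.8252

Update 2:
  P(E) = 0.7879 × 0.8252 + 0.1070 × 0.1748 = 0.65017508 + 0.01870360 = 0.66887868
  P(H|E) = 0.65017508 / 0.66887868 = 0.9720

Final posterior: 0.9720


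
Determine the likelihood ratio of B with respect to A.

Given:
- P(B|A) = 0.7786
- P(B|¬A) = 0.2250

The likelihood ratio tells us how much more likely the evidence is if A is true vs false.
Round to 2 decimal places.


Likelihood Ratio (LR) = P(B|A) / P(B|¬A)

LR = 0.7786 / 0.2250
   = 3.46

The evidence is 3.46 times more likely if A is true than if A is false.
Since LR > 1, the evidence supports A over ¬A.


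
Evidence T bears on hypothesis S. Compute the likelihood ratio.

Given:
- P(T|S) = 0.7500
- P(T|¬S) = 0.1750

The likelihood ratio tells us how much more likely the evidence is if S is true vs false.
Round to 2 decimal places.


Likelihood Ratio (LR) = P(T|S) / P(T|¬S)

LR = 0.7500 / 0.1750
   = 4.29

The evidence is 4.29 times more likely if S is true than if S is false.
Because LR exceeds 1, T is evidence for S.


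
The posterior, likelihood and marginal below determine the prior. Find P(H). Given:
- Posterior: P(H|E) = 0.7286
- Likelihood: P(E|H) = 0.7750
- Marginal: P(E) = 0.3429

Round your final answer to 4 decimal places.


From Bayes' theorem: P(H|E) = P(E|H) × P(H) / P(E)

Rearranging for P(H):
P(H) = P(H|E) × P(E) / P(E|H)
     = 0.7286 × 0.3429 / 0.7750
     = 0.24983694 / 0.7750
     = 0.3224


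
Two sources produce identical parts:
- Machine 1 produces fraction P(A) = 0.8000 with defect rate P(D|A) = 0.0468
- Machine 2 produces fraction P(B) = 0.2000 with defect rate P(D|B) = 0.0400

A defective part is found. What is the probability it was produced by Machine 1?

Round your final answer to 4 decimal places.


Let A = from Machine 1, D = defective

Given:
- P(A) = 0.8000, P(B) = 0.2000
- P(D|A) = 0.0468, P(D|B) = 0.0400

Step 1: Find P(D)
P(D) = P(D|A)P(A) + P(D|B)P(B)
     = 0.0468 × 0.8000 + 0.0400 × 0.2000
     = 0.03744000 + 0.00800000
     = 0.04544000

Step 2: Apply Bayes' theorem
P(A|D) = P(D|A)P(A) / P(D)
       = 0.03744000 / 0.04544000
       = 0.8239


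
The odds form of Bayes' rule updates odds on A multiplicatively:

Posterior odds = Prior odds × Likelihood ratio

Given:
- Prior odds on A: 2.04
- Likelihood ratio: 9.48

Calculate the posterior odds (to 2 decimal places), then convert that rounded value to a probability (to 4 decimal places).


Step 1: Calculate posterior odds
Posterior odds = Prior odds × LR
               = 2.04 × 9.48
               = 19.34

Step 2: Convert to probability
P(A|E) = Posterior odds / (1 + Posterior odds)
       = 19.34 / (1 + 19.34)
       = 19.34 / 20.34
       = 0.9508

The evidence increased P(A) from 0.6711 to 0.9508.


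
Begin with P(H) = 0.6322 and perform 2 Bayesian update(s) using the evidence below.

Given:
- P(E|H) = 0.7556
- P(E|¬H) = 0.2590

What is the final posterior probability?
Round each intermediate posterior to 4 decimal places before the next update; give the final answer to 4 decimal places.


Sequential Bayesian updating:

Initial prior: P(H) = 0.6322

Update 1:
  P(E) = 0.7556 × 0.6322 + 0.2590 × 0.3678 = 0.47769032 + 0.09526020 = 0.57295052
  P(H|E) = 0.47769032 / 0.57295052 = 0.8337

Update 2:
  P(E) = 0.7556 × 0.8337 + 0.2590 × 0.1663 = 0.62994372 + 0.04307170 = 0.67301542
  P(H|E) = 0.62994372 / 0.67301542 = 0.9360

Final posterior: 0.9360


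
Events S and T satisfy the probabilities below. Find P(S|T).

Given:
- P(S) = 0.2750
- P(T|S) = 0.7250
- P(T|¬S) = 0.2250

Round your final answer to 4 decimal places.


Bayes' theorem: P(S|T) = P(T|S) × P(S) / P(T)

Step 1: Calculate P(T) using law of total probability
P(T) = P(T|S)P(S) + P(T|¬S)P(¬S)
     = 0.7250 × 0.2750 + 0.2250 × 0.7250
     = 0.19937500 + 0.16312500
     = 0.36250000

Step 2: Apply Bayes' theorem
P(S|T) = P(T|S) × P(S) / P(T)
       = 0.19937500 / 0.36250000
       = 0.5500


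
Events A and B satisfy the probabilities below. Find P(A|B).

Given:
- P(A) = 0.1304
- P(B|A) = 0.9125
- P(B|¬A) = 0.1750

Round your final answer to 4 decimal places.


Bayes' theorem: P(A|B) = P(B|A) × P(A) / P(B)

Step 1: Calculate P(B) using law of total probability
P(B) = P(B|A)P(A) + P(B|¬A)P(¬A)
     = 0.9125 × 0.1304 + 0.1750 × 0.8696
     = 0.11899000 + 0.15218000
     = 0.27117000

Step 2: Apply Bayes' theorem
P(A|B) = P(B|A) × P(A) / P(B)
       = 0.11899000 / 0.27117000
       = 0.4388


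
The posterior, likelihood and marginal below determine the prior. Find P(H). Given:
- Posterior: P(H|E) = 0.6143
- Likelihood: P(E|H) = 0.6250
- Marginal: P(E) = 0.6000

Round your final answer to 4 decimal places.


From Bayes' theorem: P(H|E) = P(E|H) × P(H) / P(E)

Rearranging for P(H):
P(H) = P(H|E) × P(E) / P(E|H)
     = 0.6143 × 0.6000 / 0.6250
     = 0.36858000 / 0.6250
     = 0.5897


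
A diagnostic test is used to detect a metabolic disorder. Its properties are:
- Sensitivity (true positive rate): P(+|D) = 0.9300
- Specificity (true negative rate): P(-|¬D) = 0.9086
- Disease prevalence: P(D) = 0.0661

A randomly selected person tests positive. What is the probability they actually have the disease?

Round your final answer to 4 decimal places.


Let D = has disease, + = positive test

Given:
- P(D) = 0.0661 (prevalence)
- P(+|D) = 0.9300 (sensitivity)
- P(-|¬D) = 0.9086 (specificity)
- P(+|¬D) = 0.0914 (false positive rate = 1 - specificity)

Step 1: Find P(+)
P(+) = P(+|D)P(D) + P(+|¬D)P(¬D)
     = 0.9300 × 0.0661 + 0.0914 × 0.9339
     = 0.06147300 + 0.08535846
     = 0.14683146

Step 2: Apply Bayes' theorem for P(D|+)
P(D|+) = P(+|D)P(D) / P(+)
       = 0.06147300 / 0.14683146
       = 0.4187


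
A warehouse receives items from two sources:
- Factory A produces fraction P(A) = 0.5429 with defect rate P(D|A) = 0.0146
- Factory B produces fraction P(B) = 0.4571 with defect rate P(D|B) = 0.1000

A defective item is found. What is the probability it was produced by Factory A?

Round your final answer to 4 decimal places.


Let A = from Factory A, D = defective

Given:
- P(A) = 0.5429, P(B) = 0.4571
- P(D|A) = 0.0146, P(D|B) = 0.1000

Step 1: Find P(D)
P(D) = P(D|A)P(A) + P(D|B)P(B)
     = 0.0146 × 0.5429 + 0.1000 × 0.4571
     = 0.00792634 + 0.04571000
     = 0.05363634

Step 2: Apply Bayes' theorem
P(A|D) = P(D|A)P(A) / P(D)
       = 0.00792634 / 0.05363634
       = 0.1478


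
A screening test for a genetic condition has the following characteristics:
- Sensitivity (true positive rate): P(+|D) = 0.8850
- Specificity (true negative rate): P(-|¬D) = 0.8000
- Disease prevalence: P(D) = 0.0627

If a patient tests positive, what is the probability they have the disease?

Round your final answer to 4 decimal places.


Let D = has disease, + = positive test

Given:
- P(D) = 0.0627 (prevalence)
- P(+|D) = 0.8850 (sensitivity)
- P(-|¬D) = 0.8000 (specificity)
- P(+|¬D) = 0.2000 (false positive rate = 1 - specificity)

Step 1: Find P(+)
P(+) = P(+|D)P(D) + P(+|¬D)P(¬D)
     = 0.8850 × 0.0627 + 0.2000 × 0.9373
     = 0.05548950 + 0.18746000
     = 0.24294950

Step 2: Apply Bayes' theorem for P(D|+)
P(D|+) = P(+|D)P(D) / P(+)
       = 0.05548950 / 0.24294950
       = 0.2284


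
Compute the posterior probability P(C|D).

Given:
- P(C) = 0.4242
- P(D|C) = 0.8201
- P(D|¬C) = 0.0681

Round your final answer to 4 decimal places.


Bayes' theorem: P(C|D) = P(D|C) × P(C) / P(D)

Step 1: Calculate P(D) using law of total probability
P(D) = P(D|C)P(C) + P(D|¬C)P(¬C)
     = 0.8201 × 0.4242 + 0.0681 × 0.5758
     = 0.34788642 + 0.03921198
     = 0.38709840

Step 2: Apply Bayes' theorem
P(C|D) = P(D|C) × P(C) / P(D)
       = 0.34788642 / 0.38709840
       = 0.8987


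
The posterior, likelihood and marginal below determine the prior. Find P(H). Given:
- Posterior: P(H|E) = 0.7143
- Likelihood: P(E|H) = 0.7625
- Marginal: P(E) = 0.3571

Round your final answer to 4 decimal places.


From Bayes' theorem: P(H|E) = P(E|H) × P(H) / P(E)

Rearranging for P(H):
P(H) = P(H|E) × P(E) / P(E|H)
     = 0.7143 × 0.3571 / 0.7625
     = 0.25507653 / 0.7625
     = 0.3345


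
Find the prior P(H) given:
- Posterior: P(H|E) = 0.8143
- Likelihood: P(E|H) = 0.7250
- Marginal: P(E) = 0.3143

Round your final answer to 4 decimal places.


From Bayes' theorem: P(H|E) = P(E|H) × P(H) / P(E)

Rearranging for P(H):
P(H) = P(H|E) × P(E) / P(E|H)
     = 0.8143 × 0.3143 / 0.7250
     = 0.25593449 / 0.7250
     = 0.3530


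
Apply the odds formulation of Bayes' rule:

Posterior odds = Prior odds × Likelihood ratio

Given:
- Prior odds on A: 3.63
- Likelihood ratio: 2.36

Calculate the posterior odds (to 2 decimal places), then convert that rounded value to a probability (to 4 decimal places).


Step 1: Calculate posterior odds
Posterior odds = Prior odds × LR
               = 3.63 × 2.36
               = 8.57

Step 2: Convert to probability
P(A|E) = Posterior odds / (1 + Posterior odds)
       = 8.57 / (1 + 8.57)
       = 8.57 / 9.57
       = 0.8955

The evidence increased P(A) from 0.7840 to 0.8955.


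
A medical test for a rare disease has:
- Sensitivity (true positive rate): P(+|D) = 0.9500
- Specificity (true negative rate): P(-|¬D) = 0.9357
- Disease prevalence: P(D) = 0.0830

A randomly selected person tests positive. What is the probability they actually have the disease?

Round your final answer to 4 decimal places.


Let D = has disease, + = positive test

Given:
- P(D) = 0.0830 (prevalence)
- P(+|D) = 0.9500 (sensitivity)
- P(-|¬D) = 0.9357 (specificity)
- P(+|¬D) = 0.0643 (false positive rate = 1 - specificity)

Step 1: Find P(+)
P(+) = P(+|D)P(D) + P(+|¬D)P(¬D)
     = 0.9500 × 0.0830 + 0.0643 × 0.9170
     = 0.07885000 + 0.05896310
     = 0.13781310

Step 2: Apply Bayes' theorem for P(D|+)
P(D|+) = P(+|D)P(D) / P(+)
       = 0.07885000 / 0.13781310
       = 0.5722


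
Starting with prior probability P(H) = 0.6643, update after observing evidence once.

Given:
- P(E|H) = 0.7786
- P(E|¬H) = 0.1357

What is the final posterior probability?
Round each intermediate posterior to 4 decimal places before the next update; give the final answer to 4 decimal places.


Sequential Bayesian updating:

Initial prior: P(H) = 0.6643

Update 1:
  P(E) = 0.7786 × 0.6643 + 0.1357 × 0.3357 = 0.51722398 + 0.04555449 = 0.56277847
  P(H|E) = 0.51722398 / 0.56277847 = 0.9191

Final posterior: 0.9191


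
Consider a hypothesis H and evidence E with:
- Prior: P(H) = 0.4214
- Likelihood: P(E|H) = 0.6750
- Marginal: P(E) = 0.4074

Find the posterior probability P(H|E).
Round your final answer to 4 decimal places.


Using Bayes' theorem:

P(H|E) = P(E|H) × P(H) / P(E)
       = 0.6750 × 0.4214 / 0.4074
       = 0.28444500 / 0.4074
       = 0.6982

The evidence strengthens our belief in H.
Prior: 0.4214 → Posterior: 0.6982


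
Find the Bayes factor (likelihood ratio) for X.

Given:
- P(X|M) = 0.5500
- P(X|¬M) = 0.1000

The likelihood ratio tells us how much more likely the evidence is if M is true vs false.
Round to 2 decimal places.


Likelihood Ratio (LR) = P(X|M) / P(X|¬M)

LR = 0.5500 / 0.1000
   = 5.50

The evidence is 5.50 times more likely if M is true than if M is false.
Because LR exceeds 1, X is evidence for M.


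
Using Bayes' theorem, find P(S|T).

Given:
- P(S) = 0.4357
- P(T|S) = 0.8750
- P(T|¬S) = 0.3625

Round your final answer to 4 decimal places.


Bayes' theorem: P(S|T) = P(T|S) × P(S) / P(T)

Step 1: Calculate P(T) using law of total probability
P(T) = P(T|S)P(S) + P(T|¬S)P(¬S)
     = 0.8750 × 0.4357 + 0.3625 × 0.5643
     = 0.38123750 + 0.20455875
     = 0.58579625

Step 2: Apply Bayes' theorem
P(S|T) = P(T|S) × P(S) / P(T)
       = 0.38123750 / 0.58579625
       = 0.6508


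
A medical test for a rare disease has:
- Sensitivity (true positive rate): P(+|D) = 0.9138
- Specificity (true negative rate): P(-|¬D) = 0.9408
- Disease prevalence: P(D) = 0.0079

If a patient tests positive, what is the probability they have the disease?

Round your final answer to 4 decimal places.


Let D = has disease, + = positive test

Given:
- P(D) = 0.0079 (prevalence)
- P(+|D) = 0.9138 (sensitivity)
- P(-|¬D) = 0.9408 (specificity)
- P(+|¬D) = 0.0592 (false positive rate = 1 - specificity)

Step 1: Find P(+)
P(+) = P(+|D)P(D) + P(+|¬D)P(¬D)
     = 0.9138 × 0.0079 + 0.0592 × 0.9921
     = 0.00721902 + 0.05873232
     = 0.06595134

Step 2: Apply Bayes' theorem for P(D|+)
P(D|+) = P(+|D)P(D) / P(+)
       = 0.00721902 / 0.06595134
       = 0.1095


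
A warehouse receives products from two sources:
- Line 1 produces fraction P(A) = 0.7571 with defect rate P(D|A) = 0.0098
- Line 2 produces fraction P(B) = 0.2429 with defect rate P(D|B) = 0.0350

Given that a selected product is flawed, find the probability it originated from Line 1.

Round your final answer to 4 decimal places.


Let A = from Line 1, D = flawed

Given:
- P(A) = 0.7571, P(B) = 0.2429
- P(D|A) = 0.0098, P(D|B) = 0.0350

Step 1: Find P(D)
P(D) = P(D|A)P(A) + P(D|B)P(B)
     = 0.0098 × 0.7571 + 0.0350 × 0.2429
     = 0.00741958 + 0.00850150
     = 0.01592108

Step 2: Apply Bayes' theorem
P(A|D) = P(D|A)P(A) / P(D)
       = 0.00741958 / 0.01592108
       = 0.4660


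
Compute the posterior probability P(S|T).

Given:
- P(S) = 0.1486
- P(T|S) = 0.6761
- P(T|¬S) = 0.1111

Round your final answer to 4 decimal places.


Bayes' theorem: P(S|T) = P(T|S) × P(S) / P(T)

Step 1: Calculate P(T) using law of total probability
P(T) = P(T|S)P(S) + P(T|¬S)P(¬S)
     = 0.6761 × 0.1486 + 0.1111 × 0.8514
     = 0.10046846 + 0.09459054
     = 0.19505900

Step 2: Apply Bayes' theorem
P(S|T) = P(T|S) × P(S) / P(T)
       = 0.10046846 / 0.19505900
       = 0.5151


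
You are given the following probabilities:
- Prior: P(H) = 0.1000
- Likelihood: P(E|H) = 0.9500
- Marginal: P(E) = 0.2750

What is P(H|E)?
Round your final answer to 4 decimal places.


Using Bayes' theorem:

P(H|E) = P(E|H) × P(H) / P(E)
       = 0.9500 × 0.1000 / 0.2750
       = 0.09500000 / 0.2750
       = 0.3455

The evidence strengthens our belief in H.
Prior: 0.1000 → Posterior: 0.3455


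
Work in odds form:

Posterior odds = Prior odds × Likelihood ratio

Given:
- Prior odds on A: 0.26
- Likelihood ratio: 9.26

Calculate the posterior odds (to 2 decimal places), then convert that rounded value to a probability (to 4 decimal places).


Step 1: Calculate posterior odds
Posterior odds = Prior odds × LR
               = 0.26 × 9.26
               = 2.41

Step 2: Convert to probability
P(A|E) = Posterior odds / (1 + Posterior odds)
       = 2.41 / (1 + 2.41)
       = 2.41 / 3.41
       = 0.7067

The evidence increased P(A) from 0.2063 to 0.7067.


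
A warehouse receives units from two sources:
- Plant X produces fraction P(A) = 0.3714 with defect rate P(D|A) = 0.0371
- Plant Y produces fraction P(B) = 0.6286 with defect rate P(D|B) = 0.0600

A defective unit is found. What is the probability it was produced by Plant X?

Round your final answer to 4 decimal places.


Let A = from Plant X, D = defective

Given:
- P(A) = 0.3714, P(B) = 0.6286
- P(D|A) = 0.0371, P(D|B) = 0.0600

Step 1: Find P(D)
P(D) = P(D|A)P(A) + P(D|B)P(B)
     = 0.0371 × 0.3714 + 0.0600 × 0.6286
     = 0.01377894 + 0.03771600
     = 0.05149494

Step 2: Apply Bayes' theorem
P(A|D) = P(D|A)P(A) / P(D)
       = 0.01377894 / 0.05149494
       = 0.2676


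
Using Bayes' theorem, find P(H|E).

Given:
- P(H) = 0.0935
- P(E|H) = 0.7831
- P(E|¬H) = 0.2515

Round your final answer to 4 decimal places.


Bayes' theorem: P(H|E) = P(E|H) × P(H) / P(E)

Step 1: Calculate P(E) using law of total probability
P(E) = P(E|H)P(H) + P(E|¬H)P(¬H)
     = 0.7831 × 0.0935 + 0.2515 × 0.9065
     = 0.07321985 + 0.22798475
     = 0.30120460

Step 2: Apply Bayes' theorem
P(H|E) = P(E|H) × P(H) / P(E)
       = 0.07321985 / 0.30120460
       = 0.2431


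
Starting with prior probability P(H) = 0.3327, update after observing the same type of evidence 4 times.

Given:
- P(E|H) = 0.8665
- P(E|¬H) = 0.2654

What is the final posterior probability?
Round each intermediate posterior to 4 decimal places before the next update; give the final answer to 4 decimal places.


Sequential Bayesian updating:

Initial prior: P(H) = 0.3327

Update 1:
  P(E) = 0.8665 × 0.3327 + 0.2654 × 0.6673 = 0.28828455 + 0.17710142 = 0.46538597
  P(H|E) = 0.28828455 / 0.46538597 = 0.6195

Update 2:
  P(E) = 0.8665 × 0.6195 + 0.2654 × 0.3805 = 0.53679675 + 0.10098470 = 0.63778145
  P(H|E) = 0.53679675 / 0.63778145 = 0.8417

Update 3:
  P(E) = 0.8665 × 0.8417 + 0.2654 × 0.1583 = 0.72933305 + 0.04201282 = 0.77134587
  P(H|E) = 0.72933305 / 0.77134587 = 0.9455

Update 4:
  P(E) = 0.8665 × 0.9455 + 0.2654 × 0.0545 = 0.81927575 + 0.01446430 = 0.83374005
  P(H|E) = 0.81927575 / 0.83374005 = 0.9827

Final posterior: 0.9827


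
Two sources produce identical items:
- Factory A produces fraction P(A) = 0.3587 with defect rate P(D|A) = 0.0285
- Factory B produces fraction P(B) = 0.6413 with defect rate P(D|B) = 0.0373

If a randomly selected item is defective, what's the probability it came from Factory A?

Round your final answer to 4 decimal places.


Let A = from Factory A, D = defective

Given:
- P(A) = 0.3587, P(B) = 0.6413
- P(D|A) = 0.0285, P(D|B) = 0.0373

Step 1: Find P(D)
P(D) = P(D|A)P(A) + P(D|B)P(B)
     = 0.0285 × 0.3587 + 0.0373 × 0.6413
     = 0.01022295 + 0.02392049
     = 0.03414344

Step 2: Apply Bayes' theorem
P(A|D) = P(D|A)P(A) / P(D)
       = 0.01022295 / 0.03414344
       = 0.2994


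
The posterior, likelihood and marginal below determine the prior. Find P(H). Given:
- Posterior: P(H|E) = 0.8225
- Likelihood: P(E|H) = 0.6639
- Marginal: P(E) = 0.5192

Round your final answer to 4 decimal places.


From Bayes' theorem: P(H|E) = P(E|H) × P(H) / P(E)

Rearranging for P(H):
P(H) = P(H|E) × P(E) / P(E|H)
     = 0.8225 × 0.5192 / 0.6639
     = 0.42704200 / 0.6639
     = 0.6432


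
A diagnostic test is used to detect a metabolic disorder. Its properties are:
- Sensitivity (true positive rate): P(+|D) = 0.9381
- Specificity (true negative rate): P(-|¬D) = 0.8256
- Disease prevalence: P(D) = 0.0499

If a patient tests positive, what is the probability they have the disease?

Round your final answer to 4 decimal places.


Let D = has disease, + = positive test

Given:
- P(D) = 0.0499 (prevalence)
- P(+|D) = 0.9381 (sensitivity)
- P(-|¬D) = 0.8256 (specificity)
- P(+|¬D) = 0.1744 (false positive rate = 1 - specificity)

Step 1: Find P(+)
P(+) = P(+|D)P(D) + P(+|¬D)P(¬D)
     = 0.9381 × 0.0499 + 0.1744 × 0.9501
     = 0.04681119 + 0.16569744
     = 0.21250863

Step 2: Apply Bayes' theorem for P(D|+)
P(D|+) = P(+|D)P(D) / P(+)
       = 0.04681119 / 0.21250863
       = 0.2203


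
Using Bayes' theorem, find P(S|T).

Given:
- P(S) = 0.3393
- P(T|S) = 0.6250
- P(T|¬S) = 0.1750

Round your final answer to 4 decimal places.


Bayes' theorem: P(S|T) = P(T|S) × P(S) / P(T)

Step 1: Calculate P(T) using law of total probability
P(T) = P(T|S)P(S) + P(T|¬S)P(¬S)
     = 0.6250 × 0.3393 + 0.1750 × 0.6607
     = 0.21206250 + 0.11562250
     = 0.32768500

Step 2: Apply Bayes' theorem
P(S|T) = P(T|S) × P(S) / P(T)
       = 0.21206250 / 0.32768500
       = 0.6472


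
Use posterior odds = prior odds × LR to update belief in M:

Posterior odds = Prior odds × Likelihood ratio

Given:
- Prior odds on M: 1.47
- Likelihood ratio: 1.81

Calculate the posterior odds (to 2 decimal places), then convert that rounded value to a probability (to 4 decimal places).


Step 1: Calculate posterior odds
Posterior odds = Prior odds × LR
               = 1.47 × 1.81
               = 2.66

Step 2: Convert to probability
P(M|E) = Posterior odds / (1 + Posterior odds)
       = 2.66 / (1 + 2.66)
       = 2.66 / 3.66
       = 0.7268

The evidence increased P(M) from 0.5951 to 0.7268.


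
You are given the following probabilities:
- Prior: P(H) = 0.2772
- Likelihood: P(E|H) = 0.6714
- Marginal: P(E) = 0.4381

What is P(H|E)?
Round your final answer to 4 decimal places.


Using Bayes' theorem:

P(H|E) = P(E|H) × P(H) / P(E)
       = 0.6714 × 0.2772 / 0.4381
       = 0.18611208 / 0.4381
       = 0.4248

The evidence strengthens our belief in H.
Prior: 0.2772 → Posterior: 0.4248


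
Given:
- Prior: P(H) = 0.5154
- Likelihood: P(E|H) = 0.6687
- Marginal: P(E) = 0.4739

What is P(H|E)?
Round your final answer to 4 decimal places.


Using Bayes' theorem:

P(H|E) = P(E|H) × P(H) / P(E)
       = 0.6687 × 0.5154 / 0.4739
       = 0.34464798 / 0.4739
       = 0.7273

The evidence strengthens our belief in H.
Prior: 0.5154 → Posterior: 0.7273


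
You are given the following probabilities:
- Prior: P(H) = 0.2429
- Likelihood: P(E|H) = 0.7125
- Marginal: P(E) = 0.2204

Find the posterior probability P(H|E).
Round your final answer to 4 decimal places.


Using Bayes' theorem:

P(H|E) = P(E|H) × P(H) / P(E)
       = 0.7125 × 0.2429 / 0.2204
       = 0.17306625 / 0.2204
       = 0.7852

The evidence strengthens our belief in H.
Prior: 0.2429 → Posterior: 0.7852


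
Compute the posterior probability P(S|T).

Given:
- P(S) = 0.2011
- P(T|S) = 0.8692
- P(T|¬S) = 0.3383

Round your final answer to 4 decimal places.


Bayes' theorem: P(S|T) = P(T|S) × P(S) / P(T)

Step 1: Calculate P(T) using law of total probability
P(T) = P(T|S)P(S) + P(T|¬S)P(¬S)
     = 0.8692 × 0.2011 + 0.3383 × 0.7989
     = 0.17479612 + 0.27026787
     = 0.44506399

Step 2: Apply Bayes' theorem
P(S|T) = P(T|S) × P(S) / P(T)
       = 0.17479612 / 0.44506399
       = 0.3927


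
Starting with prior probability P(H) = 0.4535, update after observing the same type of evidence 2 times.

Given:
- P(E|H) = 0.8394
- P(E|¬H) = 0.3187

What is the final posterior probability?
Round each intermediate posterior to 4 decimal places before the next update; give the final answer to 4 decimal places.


Sequential Bayesian updating:

Initial prior: P(H) = 0.4535

Update 1:
  P(E) = 0.8394 × 0.4535 + 0.3187 × 0.5465 = 0.38066790 + 0.17416955 = 0.55483745
  P(H|E) = 0.38066790 / 0.55483745 = 0.6861

Update 2:
  P(E) = 0.8394 × 0.6861 + 0.3187 × 0.3139 = 0.57591234 + 0.10003993 = 0.67595227
  P(H|E) = 0.57591234 / 0.67595227 = 0.8520

Final posterior: 0.8520


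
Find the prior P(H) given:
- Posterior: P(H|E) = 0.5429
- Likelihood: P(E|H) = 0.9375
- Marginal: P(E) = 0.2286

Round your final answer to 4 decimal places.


From Bayes' theorem: P(H|E) = P(E|H) × P(H) / P(E)

Rearranging for P(H):
P(H) = P(H|E) × P(E) / P(E|H)
     = 0.5429 × 0.2286 / 0.9375
     = 0.12410694 / 0.9375
     = 0.1324


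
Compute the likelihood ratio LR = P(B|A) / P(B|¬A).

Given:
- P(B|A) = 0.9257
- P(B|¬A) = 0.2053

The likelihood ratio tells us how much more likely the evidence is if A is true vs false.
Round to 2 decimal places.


Likelihood Ratio (LR) = P(B|A) / P(B|¬A)

LR = 0.9257 / 0.2053
   = 4.51

The evidence is 4.51 times more likely if A is true than if A is false.
Since LR > 1, the evidence supports A over ¬A.


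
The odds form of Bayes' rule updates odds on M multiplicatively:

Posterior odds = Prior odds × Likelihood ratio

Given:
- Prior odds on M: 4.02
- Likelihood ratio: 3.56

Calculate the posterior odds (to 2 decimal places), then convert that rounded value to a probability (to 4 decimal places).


Step 1: Calculate posterior odds
Posterior odds = Prior odds × LR
               = 4.02 × 3.56
               = 14.31

Step 2: Convert to probability
P(M|E) = Posterior odds / (1 + Posterior odds)
       = 14.31 / (1 + 14.31)
       = 14.31 / 15.31
       = 0.9347

The evidence increased P(M) from 0.8008 to 0.9347.


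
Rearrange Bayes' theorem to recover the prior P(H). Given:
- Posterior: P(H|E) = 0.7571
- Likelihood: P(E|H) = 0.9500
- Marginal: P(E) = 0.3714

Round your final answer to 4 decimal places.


From Bayes' theorem: P(H|E) = P(E|H) × P(H) / P(E)

Rearranging for P(H):
P(H) = P(H|E) × P(E) / P(E|H)
     = 0.7571 × 0.3714 / 0.9500
     = 0.28118694 / 0.9500
     = 0.2960


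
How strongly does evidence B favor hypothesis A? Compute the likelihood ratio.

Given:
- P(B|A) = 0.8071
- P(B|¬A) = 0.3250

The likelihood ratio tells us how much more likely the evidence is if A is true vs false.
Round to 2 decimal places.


Likelihood Ratio (LR) = P(B|A) / P(B|¬A)

LR = 0.8071 / 0.3250
   = 2.48

The evidence is 2.48 times more likely if A is true than if A is false.
Because LR exceeds 1, B is evidence for A.


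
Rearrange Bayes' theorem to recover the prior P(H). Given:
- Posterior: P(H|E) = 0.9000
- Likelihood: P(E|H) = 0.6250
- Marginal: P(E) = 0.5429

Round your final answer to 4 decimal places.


From Bayes' theorem: P(H|E) = P(E|H) × P(H) / P(E)

Rearranging for P(H):
P(H) = P(H|E) × P(E) / P(E|H)
     = 0.9000 × 0.5429 / 0.6250
     = 0.48861000 / 0.6250
     = 0.7818


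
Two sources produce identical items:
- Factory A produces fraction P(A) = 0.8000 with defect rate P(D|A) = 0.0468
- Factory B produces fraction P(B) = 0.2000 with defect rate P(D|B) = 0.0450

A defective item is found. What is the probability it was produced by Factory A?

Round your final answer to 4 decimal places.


Let A = from Factory A, D = defective

Given:
- P(A) = 0.8000, P(B) = 0.2000
- P(D|A) = 0.0468, P(D|B) = 0.0450

Step 1: Find P(D)
P(D) = P(D|A)P(A) + P(D|B)P(B)
     = 0.0468 × 0.8000 + 0.0450 × 0.2000
     = 0.03744000 + 0.00900000
     = 0.04644000

Step 2: Apply Bayes' theorem
P(A|D) = P(D|A)P(A) / P(D)
       = 0.03744000 / 0.04644000
       = 0.8062


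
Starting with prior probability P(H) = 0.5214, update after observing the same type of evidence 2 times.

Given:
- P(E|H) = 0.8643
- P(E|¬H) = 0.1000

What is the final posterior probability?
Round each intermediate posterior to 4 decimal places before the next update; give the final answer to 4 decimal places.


Sequential Bayesian updating:

Initial prior: P(H) = 0.5214

Update 1:
  P(E) = 0.8643 × 0.5214 + 0.1000 × 0.4786 = 0.45064602 + 0.04786000 = 0.49850602
  P(H|E) = 0.45064602 / 0.49850602 = 0.9040

Update 2:
  P(E) = 0.8643 × 0.9040 + 0.1000 × 0.0960 = 0.78132720 + 0.00960000 = 0.79092720
  P(H|E) = 0.78132720 / 0.79092720 = 0.9879

Final posterior: 0.9879


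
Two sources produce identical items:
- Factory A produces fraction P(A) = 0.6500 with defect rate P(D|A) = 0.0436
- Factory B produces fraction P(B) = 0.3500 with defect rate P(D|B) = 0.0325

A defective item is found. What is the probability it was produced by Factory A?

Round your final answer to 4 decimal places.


Let A = from Factory A, D = defective

Given:
- P(A) = 0.6500, P(B) = 0.3500
- P(D|A) = 0.0436, P(D|B) = 0.0325

Step 1: Find P(D)
P(D) = P(D|A)P(A) + P(D|B)P(B)
     = 0.0436 × 0.6500 + 0.0325 × 0.3500
     = 0.02834000 + 0.01137500
     = 0.03971500

Step 2: Apply Bayes' theorem
P(A|D) = P(D|A)P(A) / P(D)
       = 0.02834000 / 0.03971500
       = 0.7136


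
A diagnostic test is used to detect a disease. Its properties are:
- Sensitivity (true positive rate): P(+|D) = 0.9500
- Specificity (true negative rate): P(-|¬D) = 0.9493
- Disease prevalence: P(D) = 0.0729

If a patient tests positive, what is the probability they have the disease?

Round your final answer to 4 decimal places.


Let D = has disease, + = positive test

Given:
- P(D) = 0.0729 (prevalence)
- P(+|D) = 0.9500 (sensitivity)
- P(-|¬D) = 0.9493 (specificity)
- P(+|¬D) = 0.0507 (false positive rate = 1 - specificity)

Step 1: Find P(+)
P(+) = P(+|D)P(D) + P(+|¬D)P(¬D)
     = 0.9500 × 0.0729 + 0.0507 × 0.9271
     = 0.06925500 + 0.04700397
     = 0.11625897

Step 2: Apply Bayes' theorem for P(D|+)
P(D|+) = P(+|D)P(D) / P(+)
       = 0.06925500 / 0.11625897
       = 0.5957


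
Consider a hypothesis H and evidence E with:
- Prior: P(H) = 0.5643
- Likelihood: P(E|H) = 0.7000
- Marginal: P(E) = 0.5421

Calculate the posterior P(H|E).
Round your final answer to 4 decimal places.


Using Bayes' theorem:

P(H|E) = P(E|H) × P(H) / P(E)
       = 0.7000 × 0.5643 / 0.5421
       = 0.39501000 / 0.5421
       = 0.7287

The evidence strengthens our belief in H.
Prior: 0.5643 → Posterior: 0.7287


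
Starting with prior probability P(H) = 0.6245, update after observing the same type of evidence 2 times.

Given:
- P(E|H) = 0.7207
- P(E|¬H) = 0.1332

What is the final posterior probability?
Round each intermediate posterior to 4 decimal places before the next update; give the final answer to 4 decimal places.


Sequential Bayesian updating:

Initial prior: P(H) = 0.6245

Update 1:
  P(E) = 0.7207 × 0.6245 + 0.1332 × 0.3755 = 0.45007715 + 0.05001660 = 0.50009375
  P(H|E) = 0.45007715 / 0.50009375 = 0.9000

Update 2:
  P(E) = 0.7207 × 0.9000 + 0.1332 × 0.1000 = 0.64863000 + 0.01332000 = 0.66195000
  P(H|E) = 0.64863000 / 0.66195000 = 0.9799

Final posterior: 0.9799


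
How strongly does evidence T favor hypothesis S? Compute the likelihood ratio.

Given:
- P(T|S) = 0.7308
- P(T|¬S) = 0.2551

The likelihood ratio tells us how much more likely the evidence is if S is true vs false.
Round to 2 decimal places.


Likelihood Ratio (LR) = P(T|S) / P(T|¬S)

LR = 0.7308 / 0.2551
   = 2.86

The evidence is 2.86 times more likely if S is true than if S is false.
Since LR > 1, the evidence supports S over ¬S.


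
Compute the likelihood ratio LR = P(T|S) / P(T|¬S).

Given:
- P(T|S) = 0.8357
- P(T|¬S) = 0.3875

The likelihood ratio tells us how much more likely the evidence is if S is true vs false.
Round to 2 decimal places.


Likelihood Ratio (LR) = P(T|S) / P(T|¬S)

LR = 0.8357 / 0.3875
   = 2.16

The evidence is 2.16 times more likely if S is true than if S is false.
Since LR > 1, the evidence supports S over ¬S.


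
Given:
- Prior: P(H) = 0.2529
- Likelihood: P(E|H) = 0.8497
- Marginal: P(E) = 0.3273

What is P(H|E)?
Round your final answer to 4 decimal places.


Using Bayes' theorem:

P(H|E) = P(E|H) × P(H) / P(E)
       = 0.8497 × 0.2529 / 0.3273
       = 0.21488913 / 0.3273
       = 0.6566

The evidence strengthens our belief in H.
Prior: 0.2529 → Posterior: 0.6566


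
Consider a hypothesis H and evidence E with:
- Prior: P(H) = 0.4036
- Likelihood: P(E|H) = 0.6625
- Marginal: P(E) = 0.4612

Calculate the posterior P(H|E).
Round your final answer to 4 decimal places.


Using Bayes' theorem:

P(H|E) = P(E|H) × P(H) / P(E)
       = 0.6625 × 0.4036 / 0.4612
       = 0.26738500 / 0.4612
       = 0.5798

The evidence strengthens our belief in H.
Prior: 0.4036 → Posterior: 0.5798


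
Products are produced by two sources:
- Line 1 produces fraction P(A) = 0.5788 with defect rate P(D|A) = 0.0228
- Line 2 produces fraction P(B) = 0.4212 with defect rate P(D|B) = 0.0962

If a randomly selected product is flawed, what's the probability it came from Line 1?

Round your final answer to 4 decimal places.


Let A = from Line 1, D = flawed

Given:
- P(A) = 0.5788, P(B) = 0.4212
- P(D|A) = 0.0228, P(D|B) = 0.0962

Step 1: Find P(D)
P(D) = P(D|A)P(A) + P(D|B)P(B)
     = 0.0228 × 0.5788 + 0.0962 × 0.4212
     = 0.01319664 + 0.04051944
     = 0.05371608

Step 2: Apply Bayes' theorem
P(A|D) = P(D|A)P(A) / P(D)
       = 0.01319664 / 0.05371608
       = 0.2457


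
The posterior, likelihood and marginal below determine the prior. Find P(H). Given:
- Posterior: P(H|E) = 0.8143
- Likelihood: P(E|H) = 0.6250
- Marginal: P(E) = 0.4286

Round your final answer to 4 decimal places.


From Bayes' theorem: P(H|E) = P(E|H) × P(H) / P(E)

Rearranging for P(H):
P(H) = P(H|E) × P(E) / P(E|H)
     = 0.8143 × 0.4286 / 0.6250
     = 0.34900898 / 0.6250
     = 0.5584


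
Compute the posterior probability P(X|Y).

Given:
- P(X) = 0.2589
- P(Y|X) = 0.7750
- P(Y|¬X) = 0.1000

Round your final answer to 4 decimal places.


Bayes' theorem: P(X|Y) = P(Y|X) × P(X) / P(Y)

Step 1: Calculate P(Y) using law of total probability
P(Y) = P(Y|X)P(X) + P(Y|¬X)P(¬X)
     = 0.7750 × 0.2589 + 0.1000 × 0.7411
     = 0.20064750 + 0.07411000
     = 0.27475750

Step 2: Apply Bayes' theorem
P(X|Y) = P(Y|X) × P(X) / P(Y)
       = 0.20064750 / 0.27475750
       = 0.7303


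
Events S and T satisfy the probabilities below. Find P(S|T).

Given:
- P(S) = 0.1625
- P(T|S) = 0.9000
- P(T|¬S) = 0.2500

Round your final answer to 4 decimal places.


Bayes' theorem: P(S|T) = P(T|S) × P(S) / P(T)

Step 1: Calculate P(T) using law of total probability
P(T) = P(T|S)P(S) + P(T|¬S)P(¬S)
     = 0.9000 × 0.1625 + 0.2500 × 0.8375
     = 0.14625000 + 0.20937500
     = 0.35562500

Step 2: Apply Bayes' theorem
P(S|T) = P(T|S) × P(S) / P(T)
       = 0.14625000 / 0.35562500
       = 0.4112


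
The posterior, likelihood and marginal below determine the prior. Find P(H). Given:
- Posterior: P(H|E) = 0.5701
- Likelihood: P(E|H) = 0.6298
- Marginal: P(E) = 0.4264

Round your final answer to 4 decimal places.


From Bayes' theorem: P(H|E) = P(E|H) × P(H) / P(E)

Rearranging for P(H):
P(H) = P(H|E) × P(E) / P(E|H)
     = 0.5701 × 0.4264 / 0.6298
     = 0.24309064 / 0.6298
     = 0.3860


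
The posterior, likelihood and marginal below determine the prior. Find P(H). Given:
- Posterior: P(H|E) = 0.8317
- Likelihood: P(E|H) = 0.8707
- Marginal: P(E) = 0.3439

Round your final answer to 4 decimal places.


From Bayes' theorem: P(H|E) = P(E|H) × P(H) / P(E)

Rearranging for P(H):
P(H) = P(H|E) × P(E) / P(E|H)
     = 0.8317 × 0.3439 / 0.8707
     = 0.28602163 / 0.8707
     = 0.3285


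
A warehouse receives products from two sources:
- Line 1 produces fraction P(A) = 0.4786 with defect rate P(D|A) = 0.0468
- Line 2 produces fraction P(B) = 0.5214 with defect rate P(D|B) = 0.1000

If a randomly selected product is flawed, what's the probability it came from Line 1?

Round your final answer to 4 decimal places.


Let A = from Line 1, D = flawed

Given:
- P(A) = 0.4786, P(B) = 0.5214
- P(D|A) = 0.0468, P(D|B) = 0.1000

Step 1: Find P(D)
P(D) = P(D|A)P(A) + P(D|B)P(B)
     = 0.0468 × 0.4786 + 0.1000 × 0.5214
     = 0.02239848 + 0.05214000
     = 0.07453848

Step 2: Apply Bayes' theorem
P(A|D) = P(D|A)P(A) / P(D)
       = 0.02239848 / 0.07453848
       = 0.3005


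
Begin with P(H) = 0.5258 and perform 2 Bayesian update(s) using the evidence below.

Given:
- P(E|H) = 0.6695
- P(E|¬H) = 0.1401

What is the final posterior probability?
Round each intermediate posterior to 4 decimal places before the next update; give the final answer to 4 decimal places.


Sequential Bayesian updating:

Initial prior: P(H) = 0.5258

Update 1:
  P(E) = 0.6695 × 0.5258 + 0.1401 × 0.4742 = 0.35202310 + 0.06643542 = 0.41845852
  P(H|E) = 0.35202310 / 0.41845852 = 0.8412

Update 2:
  P(E) = 0.6695 × 0.8412 + 0.1401 × 0.1588 = 0.56318340 + 0.02224788 = 0.58543128
  P(H|E) = 0.56318340 / 0.58543128 = 0.9620

Final posterior: 0.9620
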